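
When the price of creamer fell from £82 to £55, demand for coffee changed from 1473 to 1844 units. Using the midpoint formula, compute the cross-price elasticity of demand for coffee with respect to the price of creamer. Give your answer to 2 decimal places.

ΔQ_x = 1844 − 1473 = 371; ΔP_y = 55 − 82 = -27.
Midpoints: P̄_y = 68.50, Q̄_x = 1658.5.
ε_xy = (ΔQ_x/ΔP_y)(P̄_y/Q̄_x) = (371/-27)(68.50/1658.5).
ε_xy < 0, so the goods are complements.

-0.57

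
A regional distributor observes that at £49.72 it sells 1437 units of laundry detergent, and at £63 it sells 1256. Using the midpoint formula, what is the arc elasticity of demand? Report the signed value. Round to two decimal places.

ΔQ = 1256 − 1437 = -181; ΔP = 63 − 49.72 = 13.28.
Midpoints: P̄ = 56.36, Q̄ = 1346.5.
ε = (ΔQ/ΔP)(P̄/Q̄) = (-181/13.28)(56.36/1346.5).

-0.57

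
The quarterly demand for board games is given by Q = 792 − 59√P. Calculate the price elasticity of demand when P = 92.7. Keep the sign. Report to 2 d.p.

At P = 92.7, Q = 223.943.
dQ/dP = −59/(2√P) = -3.064.
ε = (dQ/dP)(P/Q) = (-3.064)(92.7/223.943).

-1.27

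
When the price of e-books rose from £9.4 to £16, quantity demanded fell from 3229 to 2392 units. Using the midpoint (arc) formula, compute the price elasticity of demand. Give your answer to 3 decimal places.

ΔQ = 2392 − 3229 = -837; ΔP = 16 − 9.4 = 6.6.
Midpoints: P̄ = 12.70, Q̄ = 2810.5.
ε = (ΔQ/ΔP)(P̄/Q̄) = (-837/6.6)(12.70/2810.5).

-0.573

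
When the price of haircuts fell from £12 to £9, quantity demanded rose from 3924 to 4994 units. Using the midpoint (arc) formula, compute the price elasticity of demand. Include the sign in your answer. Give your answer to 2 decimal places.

-0.84

ΔQ = 4994 − 3924 = 1070; ΔP = 9 − 12 = -3.
Midpoints: P̄ = 10.50, Q̄ = 4459.0.
ε = (ΔQ/ΔP)(P̄/Q̄) = (1070/-3)(10.50/4459.0).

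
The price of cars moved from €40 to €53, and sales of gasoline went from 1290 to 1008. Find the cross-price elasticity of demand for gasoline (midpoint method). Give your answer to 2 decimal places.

ΔQ_x = 1008 − 1290 = -282; ΔP_y = 53 − 40 = 13.
Midpoints: P̄_y = 46.50, Q̄_x = 1149.0.
ε_xy = (ΔQ_x/ΔP_y)(P̄_y/Q̄_x) = (-282/13)(46.50/1149.0).

-0.88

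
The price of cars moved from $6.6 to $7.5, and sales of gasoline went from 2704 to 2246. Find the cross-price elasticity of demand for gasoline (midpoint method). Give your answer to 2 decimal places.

-1.45

ΔQ_x = 2246 − 2704 = -458; ΔP_y = 7.5 − 6.6 = 0.9.
Midpoints: P̄_y = 7.05, Q̄_x = 2475.0.
ε_xy = (ΔQ_x/ΔP_y)(P̄_y/Q̄_x) = (-458/0.9)(7.05/2475.0).
ε_xy < 0, so the goods are complements.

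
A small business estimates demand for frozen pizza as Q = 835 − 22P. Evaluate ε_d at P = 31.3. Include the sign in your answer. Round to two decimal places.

-4.70

At P = 31.3, Q = 146.400.
dQ/dP = −22.
ε = (dQ/dP)(P/Q) = (-22)(31.3/146.400).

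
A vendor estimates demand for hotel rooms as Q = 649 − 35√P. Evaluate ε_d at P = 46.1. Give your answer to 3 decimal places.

At P = 46.1, Q = 411.361.
dQ/dP = −35/(2√P) = -2.577.
ε = (dQ/dP)(P/Q) = (-2.577)(46.1/411.361).

-0.289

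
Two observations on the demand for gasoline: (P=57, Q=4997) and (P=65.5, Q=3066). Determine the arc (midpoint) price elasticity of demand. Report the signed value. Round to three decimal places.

-3.451

ΔQ = 3066 − 4997 = -1931; ΔP = 65.5 − 57 = 8.5.
Midpoints: P̄ = 61.25, Q̄ = 4031.5.
ε = (ΔQ/ΔP)(P̄/Q̄) = (-1931/8.5)(61.25/4031.5).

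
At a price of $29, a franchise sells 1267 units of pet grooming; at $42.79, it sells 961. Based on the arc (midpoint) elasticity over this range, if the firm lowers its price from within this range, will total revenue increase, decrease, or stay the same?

decrease

Arc ε = (-306/13.79)(35.89/1114.0) ≈ -0.715.
|ε| = 0.71 < 1, so demand is inelastic. A price cut therefore reduces total revenue.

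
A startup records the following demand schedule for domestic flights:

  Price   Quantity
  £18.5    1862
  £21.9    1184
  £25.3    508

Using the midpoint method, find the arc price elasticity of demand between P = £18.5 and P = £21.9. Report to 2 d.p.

At P = 18.5, Q = 1862; at P = 21.9, Q = 1184.
ΔQ = -678, ΔP = 3.4. Midpoints: P̄ = 20.20, Q̄ = 1523.0.
ε = (ΔQ/ΔP)(P̄/Q̄) = (-678/3.4)(20.20/1523.0).

-2.64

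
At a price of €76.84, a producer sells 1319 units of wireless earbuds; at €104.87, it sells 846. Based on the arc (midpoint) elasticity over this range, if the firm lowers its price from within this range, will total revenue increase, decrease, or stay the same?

Arc ε = (-473/28.03)(90.86/1082.5) ≈ -1.416.
|ε| = 1.42 > 1, so demand is elastic. A price cut therefore raises total revenue.

increase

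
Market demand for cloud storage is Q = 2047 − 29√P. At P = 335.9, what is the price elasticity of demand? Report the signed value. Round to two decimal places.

-0.18

At P = 335.9, Q = 1515.500.
dQ/dP = −29/(2√P) = -0.791.
ε = (dQ/dP)(P/Q) = (-0.791)(335.9/1515.500).
|ε| < 1, so demand is inelastic at this price.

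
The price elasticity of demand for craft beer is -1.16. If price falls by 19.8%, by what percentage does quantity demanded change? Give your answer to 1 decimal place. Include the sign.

%ΔQ ≈ ε × %ΔP = (-1.16)(-19.8%) = 22.97%.

23.0%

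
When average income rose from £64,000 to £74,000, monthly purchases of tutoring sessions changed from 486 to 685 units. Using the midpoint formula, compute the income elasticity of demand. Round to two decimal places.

ΔQ = 199, ΔI = 10000. Midpoints: Ī = 69,000, Q̄ = 585.5.
ε_I = (ΔQ/ΔI)(Ī/Q̄) = (199/10000)(69000/585.5).

2.35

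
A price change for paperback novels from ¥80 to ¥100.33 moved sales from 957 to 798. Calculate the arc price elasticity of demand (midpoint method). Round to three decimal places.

-0.804

ΔQ = 798 − 957 = -159; ΔP = 100.33 − 80 = 20.33.
Midpoints: P̄ = 90.16, Q̄ = 877.5.
ε = (ΔQ/ΔP)(P̄/Q̄) = (-159/20.33)(90.16/877.5).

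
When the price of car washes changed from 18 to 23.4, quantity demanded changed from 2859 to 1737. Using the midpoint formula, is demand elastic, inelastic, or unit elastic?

Arc ε ≈ -1.872.
|ε| = 1.87 > 1.

elastic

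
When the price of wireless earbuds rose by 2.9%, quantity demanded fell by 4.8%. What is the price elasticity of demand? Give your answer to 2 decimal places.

ε = %ΔQ / %ΔP = (-4.8)/(2.9) = -1.655.

-1.66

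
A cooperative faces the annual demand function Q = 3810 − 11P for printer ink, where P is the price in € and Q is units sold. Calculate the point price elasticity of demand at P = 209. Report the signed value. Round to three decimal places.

-1.522

At P = 209, Q = 1511.
dQ/dP = −11.
ε = (dQ/dP)(P/Q) = (-11)(209/1511).
|ε| > 1, so demand is elastic at this price.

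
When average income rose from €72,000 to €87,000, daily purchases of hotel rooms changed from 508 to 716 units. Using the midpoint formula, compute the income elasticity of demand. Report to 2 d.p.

1.80

ΔQ = 208, ΔI = 15000. Midpoints: Ī = 79,500, Q̄ = 612.0.
ε_I = (ΔQ/ΔI)(Ī/Q̄) = (208/15000)(79500/612.0).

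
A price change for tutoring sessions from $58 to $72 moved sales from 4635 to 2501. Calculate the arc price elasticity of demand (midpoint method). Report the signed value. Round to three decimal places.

-2.777

ΔQ = 2501 − 4635 = -2134; ΔP = 72 − 58 = 14.
Midpoints: P̄ = 65.00, Q̄ = 3568.0.
ε = (ΔQ/ΔP)(P̄/Q̄) = (-2134/14)(65.00/3568.0).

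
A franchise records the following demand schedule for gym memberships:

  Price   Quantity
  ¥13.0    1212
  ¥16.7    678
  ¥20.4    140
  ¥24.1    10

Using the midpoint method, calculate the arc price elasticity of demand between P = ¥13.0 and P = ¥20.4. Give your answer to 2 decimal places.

-3.58

At P = 13.0, Q = 1212; at P = 20.4, Q = 140.
ΔQ = -1072, ΔP = 7.4. Midpoints: P̄ = 16.70, Q̄ = 676.0.
ε = (ΔQ/ΔP)(P̄/Q̄) = (-1072/7.4)(16.70/676.0).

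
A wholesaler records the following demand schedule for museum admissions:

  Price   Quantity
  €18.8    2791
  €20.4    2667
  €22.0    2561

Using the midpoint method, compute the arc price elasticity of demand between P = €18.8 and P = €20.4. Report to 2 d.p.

At P = 18.8, Q = 2791; at P = 20.4, Q = 2667.
ΔQ = -124, ΔP = 1.6. Midpoints: P̄ = 19.60, Q̄ = 2729.0.
ε = (ΔQ/ΔP)(P̄/Q̄) = (-124/1.6)(19.60/2729.0).

-0.56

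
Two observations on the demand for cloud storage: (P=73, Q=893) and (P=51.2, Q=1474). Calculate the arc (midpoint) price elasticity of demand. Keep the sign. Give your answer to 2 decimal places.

-1.40

ΔQ = 1474 − 893 = 581; ΔP = 51.2 − 73 = -21.8.
Midpoints: P̄ = 62.10, Q̄ = 1183.5.
ε = (ΔQ/ΔP)(P̄/Q̄) = (581/-21.8)(62.10/1183.5).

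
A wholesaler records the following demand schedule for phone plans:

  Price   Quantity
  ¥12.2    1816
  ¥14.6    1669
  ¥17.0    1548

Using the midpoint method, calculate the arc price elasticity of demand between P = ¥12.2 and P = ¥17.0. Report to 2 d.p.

-0.48

At P = 12.2, Q = 1816; at P = 17.0, Q = 1548.
ΔQ = -268, ΔP = 4.8. Midpoints: P̄ = 14.60, Q̄ = 1682.0.
ε = (ΔQ/ΔP)(P̄/Q̄) = (-268/4.8)(14.60/1682.0).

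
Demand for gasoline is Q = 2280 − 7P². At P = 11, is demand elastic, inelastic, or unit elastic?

Q = 1433, dQ/dP = -154.
ε = (dQ/dP)(P/Q) ≈ -1.182.
|ε| = 1.18 > 1.

elastic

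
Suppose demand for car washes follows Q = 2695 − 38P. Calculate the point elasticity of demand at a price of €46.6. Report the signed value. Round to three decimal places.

At P = 46.6, Q = 924.200.
dQ/dP = −38.
ε = (dQ/dP)(P/Q) = (-38)(46.6/924.200).

-1.916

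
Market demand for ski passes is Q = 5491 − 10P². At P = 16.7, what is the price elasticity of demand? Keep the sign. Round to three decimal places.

At P = 16.7, Q = 2702.100.
dQ/dP = −20P = -334.
ε = (dQ/dP)(P/Q) = (-334)(16.7/2702.100).

-2.064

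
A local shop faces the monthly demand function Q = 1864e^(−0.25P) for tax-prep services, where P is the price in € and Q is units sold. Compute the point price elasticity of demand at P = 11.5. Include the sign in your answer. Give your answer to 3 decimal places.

At P = 11.5, Q = 105.160.
dQ/dP = −0.25·1864e^(−0.25P) = −0.25Q = -26.290.
ε = (dQ/dP)(P/Q) = (-26.290)(11.5/105.160).

-2.875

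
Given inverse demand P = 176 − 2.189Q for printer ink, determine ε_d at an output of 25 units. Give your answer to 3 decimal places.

-2.216

At Q = 25, P = 176 − 2.189(25) = 121.28.
dP/dQ = −2.189, so dQ/dP = 1/(−2.189) = -0.457.
ε = (dQ/dP)(P/Q) = (-0.457)(121.28/25).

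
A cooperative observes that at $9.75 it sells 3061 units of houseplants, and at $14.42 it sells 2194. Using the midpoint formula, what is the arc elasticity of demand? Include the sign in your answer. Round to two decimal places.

ΔQ = 2194 − 3061 = -867; ΔP = 14.42 − 9.75 = 4.67.
Midpoints: P̄ = 12.09, Q̄ = 2627.5.
ε = (ΔQ/ΔP)(P̄/Q̄) = (-867/4.67)(12.09/2627.5).

-0.85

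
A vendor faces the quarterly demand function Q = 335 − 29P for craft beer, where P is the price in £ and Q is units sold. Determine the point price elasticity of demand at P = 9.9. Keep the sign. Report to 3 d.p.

-5.994

At P = 9.9, Q = 47.900.
dQ/dP = −29.
ε = (dQ/dP)(P/Q) = (-29)(9.9/47.900).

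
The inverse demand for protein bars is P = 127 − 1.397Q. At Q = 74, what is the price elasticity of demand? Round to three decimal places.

-0.229

At Q = 74, P = 127 − 1.397(74) = 23.62.
dP/dQ = −1.397, so dQ/dP = 1/(−1.397) = -0.716.
ε = (dQ/dP)(P/Q) = (-0.716)(23.62/74).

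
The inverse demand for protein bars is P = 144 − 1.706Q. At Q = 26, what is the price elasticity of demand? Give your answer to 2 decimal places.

At Q = 26, P = 144 − 1.706(26) = 99.64.
dP/dQ = −1.706, so dQ/dP = 1/(−1.706) = -0.586.
ε = (dQ/dP)(P/Q) = (-0.586)(99.64/26).

-2.25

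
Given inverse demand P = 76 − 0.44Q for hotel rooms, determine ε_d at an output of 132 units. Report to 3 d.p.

At Q = 132, P = 76 − 0.44(132) = 17.92.
dP/dQ = −0.44, so dQ/dP = 1/(−0.44) = -2.273.
ε = (dQ/dP)(P/Q) = (-2.273)(17.92/132).

-0.309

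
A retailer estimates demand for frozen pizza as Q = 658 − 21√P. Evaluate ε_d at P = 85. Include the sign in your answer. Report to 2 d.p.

At P = 85, Q = 464.390.
dQ/dP = −21/(2√P) = -1.139.
ε = (dQ/dP)(P/Q) = (-1.139)(85/464.390).

-0.21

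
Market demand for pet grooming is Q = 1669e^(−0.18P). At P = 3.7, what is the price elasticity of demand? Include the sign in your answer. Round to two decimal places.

-0.67

At P = 3.7, Q = 857.465.
dQ/dP = −0.18·1669e^(−0.18P) = −0.18Q = -154.344.
ε = (dQ/dP)(P/Q) = (-154.344)(3.7/857.465).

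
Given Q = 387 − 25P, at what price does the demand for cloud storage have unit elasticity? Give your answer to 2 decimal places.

For linear demand Q = a − bP, ε = −bP/(a − bP). |ε| = 1 when bP = a − bP, i.e. P = a/(2b).
P = 387/(2·25) = 387/50 = 7.7400.

7.74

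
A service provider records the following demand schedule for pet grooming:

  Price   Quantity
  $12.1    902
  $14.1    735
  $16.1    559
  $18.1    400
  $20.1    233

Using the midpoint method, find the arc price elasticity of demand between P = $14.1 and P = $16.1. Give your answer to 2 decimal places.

At P = 14.1, Q = 735; at P = 16.1, Q = 559.
ΔQ = -176, ΔP = 2.0. Midpoints: P̄ = 15.10, Q̄ = 647.0.
ε = (ΔQ/ΔP)(P̄/Q̄) = (-176/2.0)(15.10/647.0).

-2.05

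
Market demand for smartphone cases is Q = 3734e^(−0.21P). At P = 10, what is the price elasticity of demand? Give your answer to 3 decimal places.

At P = 10, Q = 457.252.
dQ/dP = −0.21·3734e^(−0.21P) = −0.21Q = -96.023.
ε = (dQ/dP)(P/Q) = (-96.023)(10/457.252).

-2.100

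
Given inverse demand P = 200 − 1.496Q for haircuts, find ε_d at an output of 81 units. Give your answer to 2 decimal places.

At Q = 81, P = 200 − 1.496(81) = 78.82.
dP/dQ = −1.496, so dQ/dP = 1/(−1.496) = -0.668.
ε = (dQ/dP)(P/Q) = (-0.668)(78.82/81).

-0.65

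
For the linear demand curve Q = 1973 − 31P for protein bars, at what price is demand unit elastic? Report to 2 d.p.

For linear demand Q = a − bP, ε = −bP/(a − bP). |ε| = 1 when bP = a − bP, i.e. P = a/(2b).
P = 1973/(2·31) = 1973/62 = 31.8226.

31.82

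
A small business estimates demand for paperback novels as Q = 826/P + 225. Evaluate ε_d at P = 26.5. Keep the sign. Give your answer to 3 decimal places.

-0.122

At P = 26.5, Q = 256.170.
dQ/dP = −826/P² = -1.176.
ε = (dQ/dP)(P/Q) = (-1.176)(26.5/256.170).
|ε| < 1, so demand is inelastic at this price.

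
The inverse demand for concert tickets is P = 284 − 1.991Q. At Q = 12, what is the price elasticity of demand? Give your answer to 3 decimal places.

At Q = 12, P = 284 − 1.991(12) = 260.11.
dP/dQ = −1.991, so dQ/dP = 1/(−1.991) = -0.502.
ε = (dQ/dP)(P/Q) = (-0.502)(260.11/12).

-10.887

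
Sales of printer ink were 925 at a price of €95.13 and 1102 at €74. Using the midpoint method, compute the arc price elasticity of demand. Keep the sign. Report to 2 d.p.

-0.70

ΔQ = 1102 − 925 = 177; ΔP = 74 − 95.13 = -21.13.
Midpoints: P̄ = 84.56, Q̄ = 1013.5.
ε = (ΔQ/ΔP)(P̄/Q̄) = (177/-21.13)(84.56/1013.5).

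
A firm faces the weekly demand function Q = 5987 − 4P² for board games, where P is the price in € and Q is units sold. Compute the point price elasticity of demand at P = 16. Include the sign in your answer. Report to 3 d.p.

At P = 16, Q = 4963.
dQ/dP = −8P = -128.
ε = (dQ/dP)(P/Q) = (-128)(16/4963).

-0.413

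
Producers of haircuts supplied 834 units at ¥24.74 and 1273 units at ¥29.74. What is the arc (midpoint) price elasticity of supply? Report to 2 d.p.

ΔQ = 1273 − 834 = 439; ΔP = 29.74 − 24.74 = 5.
Midpoints: P̄ = 27.24, Q̄ = 1053.5.
ε_s = (ΔQ/ΔP)(P̄/Q̄) = (439/5)(27.24/1053.5).

2.27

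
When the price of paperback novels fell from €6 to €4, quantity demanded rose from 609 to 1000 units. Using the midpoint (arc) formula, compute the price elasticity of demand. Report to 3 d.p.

-1.215

ΔQ = 1000 − 609 = 391; ΔP = 4 − 6 = -2.
Midpoints: P̄ = 5.00, Q̄ = 804.5.
ε = (ΔQ/ΔP)(P̄/Q̄) = (391/-2)(5.00/804.5).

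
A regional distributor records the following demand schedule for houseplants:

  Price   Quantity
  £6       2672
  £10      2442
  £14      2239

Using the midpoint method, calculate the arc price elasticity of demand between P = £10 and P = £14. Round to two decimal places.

-0.26

At P = 10, Q = 2442; at P = 14, Q = 2239.
ΔQ = -203, ΔP = 4. Midpoints: P̄ = 12.00, Q̄ = 2340.5.
ε = (ΔQ/ΔP)(P̄/Q̄) = (-203/4)(12.00/2340.5).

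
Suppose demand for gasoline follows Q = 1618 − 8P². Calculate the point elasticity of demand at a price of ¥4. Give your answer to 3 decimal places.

-0.172

At P = 4, Q = 1490.
dQ/dP = −16P = -64.
ε = (dQ/dP)(P/Q) = (-64)(4/1490).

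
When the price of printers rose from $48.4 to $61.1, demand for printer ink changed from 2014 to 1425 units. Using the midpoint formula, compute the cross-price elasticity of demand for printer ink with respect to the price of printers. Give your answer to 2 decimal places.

-1.48

ΔQ_x = 1425 − 2014 = -589; ΔP_y = 61.1 − 48.4 = 12.7.
Midpoints: P̄_y = 54.75, Q̄_x = 1719.5.
ε_xy = (ΔQ_x/ΔP_y)(P̄_y/Q̄_x) = (-589/12.7)(54.75/1719.5).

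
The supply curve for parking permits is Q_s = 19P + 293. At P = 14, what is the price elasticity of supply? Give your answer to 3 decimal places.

At P = 14, Q_s = 559.
dQ_s/dP = 19.
ε_s = (dQ_s/dP)(P/Q_s) = (19)(14/559).

0.476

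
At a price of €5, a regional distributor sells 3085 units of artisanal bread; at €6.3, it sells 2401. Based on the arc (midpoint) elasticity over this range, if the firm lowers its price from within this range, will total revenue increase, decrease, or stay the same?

increase

Arc ε = (-684/1.3)(5.65/2743.0) ≈ -1.084.
|ε| = 1.08 > 1, so demand is elastic. A price cut therefore raises total revenue.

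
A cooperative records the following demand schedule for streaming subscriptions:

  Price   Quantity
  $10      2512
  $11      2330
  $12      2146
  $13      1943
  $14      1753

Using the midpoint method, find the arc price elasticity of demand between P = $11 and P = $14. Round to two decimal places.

At P = 11, Q = 2330; at P = 14, Q = 1753.
ΔQ = -577, ΔP = 3. Midpoints: P̄ = 12.50, Q̄ = 2041.5.
ε = (ΔQ/ΔP)(P̄/Q̄) = (-577/3)(12.50/2041.5).

-1.18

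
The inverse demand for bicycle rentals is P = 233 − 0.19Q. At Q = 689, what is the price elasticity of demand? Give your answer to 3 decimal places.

-0.780

At Q = 689, P = 233 − 0.19(689) = 102.09.
dP/dQ = −0.19, so dQ/dP = 1/(−0.19) = -5.263.
ε = (dQ/dP)(P/Q) = (-5.263)(102.09/689).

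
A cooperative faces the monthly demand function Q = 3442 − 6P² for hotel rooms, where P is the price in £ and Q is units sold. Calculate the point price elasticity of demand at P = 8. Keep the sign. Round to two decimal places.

At P = 8, Q = 3058.
dQ/dP = −12P = -96.
ε = (dQ/dP)(P/Q) = (-96)(8/3058).

-0.25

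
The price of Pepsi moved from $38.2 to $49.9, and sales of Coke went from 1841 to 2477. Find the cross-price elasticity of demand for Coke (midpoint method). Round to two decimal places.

1.11

ΔQ_x = 2477 − 1841 = 636; ΔP_y = 49.9 − 38.2 = 11.7.
Midpoints: P̄_y = 44.05, Q̄_x = 2159.0.
ε_xy = (ΔQ_x/ΔP_y)(P̄_y/Q̄_x) = (636/11.7)(44.05/2159.0).
ε_xy > 0, so the goods are substitutes.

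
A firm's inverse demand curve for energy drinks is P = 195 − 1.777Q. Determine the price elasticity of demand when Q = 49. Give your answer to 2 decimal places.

-1.24

At Q = 49, P = 195 − 1.777(49) = 107.93.
dP/dQ = −1.777, so dQ/dP = 1/(−1.777) = -0.563.
ε = (dQ/dP)(P/Q) = (-0.563)(107.93/49).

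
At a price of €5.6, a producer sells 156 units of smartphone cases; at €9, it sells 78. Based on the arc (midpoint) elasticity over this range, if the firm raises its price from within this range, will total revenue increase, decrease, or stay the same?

Arc ε = (-78/3.4)(7.30/117.0) ≈ -1.431.
|ε| = 1.43 > 1, so demand is elastic. A price rise therefore reduces total revenue.

decrease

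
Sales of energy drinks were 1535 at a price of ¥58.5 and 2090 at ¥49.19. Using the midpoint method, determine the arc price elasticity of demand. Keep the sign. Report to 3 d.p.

ΔQ = 2090 − 1535 = 555; ΔP = 49.19 − 58.5 = -9.31.
Midpoints: P̄ = 53.84, Q̄ = 1812.5.
ε = (ΔQ/ΔP)(P̄/Q̄) = (555/-9.31)(53.84/1812.5).

-1.771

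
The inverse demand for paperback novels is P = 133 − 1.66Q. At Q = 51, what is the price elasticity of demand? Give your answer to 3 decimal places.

At Q = 51, P = 133 − 1.66(51) = 48.34.
dP/dQ = −1.66, so dQ/dP = 1/(−1.66) = -0.602.
ε = (dQ/dP)(P/Q) = (-0.602)(48.34/51).

-0.571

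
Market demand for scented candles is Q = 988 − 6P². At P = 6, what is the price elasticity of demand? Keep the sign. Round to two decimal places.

-0.56

At P = 6, Q = 772.
dQ/dP = −12P = -72.
ε = (dQ/dP)(P/Q) = (-72)(6/772).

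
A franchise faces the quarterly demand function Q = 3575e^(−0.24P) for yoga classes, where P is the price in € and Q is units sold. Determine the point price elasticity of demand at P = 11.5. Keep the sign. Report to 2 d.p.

At P = 11.5, Q = 226.268.
dQ/dP = −0.24·3575e^(−0.24P) = −0.24Q = -54.304.
ε = (dQ/dP)(P/Q) = (-54.304)(11.5/226.268).

-2.76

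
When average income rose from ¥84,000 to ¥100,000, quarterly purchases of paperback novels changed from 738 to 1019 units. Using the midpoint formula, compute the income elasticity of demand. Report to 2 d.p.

1.84

ΔQ = 281, ΔI = 16000. Midpoints: Ī = 92,000, Q̄ = 878.5.
ε_I = (ΔQ/ΔI)(Ī/Q̄) = (281/16000)(92000/878.5).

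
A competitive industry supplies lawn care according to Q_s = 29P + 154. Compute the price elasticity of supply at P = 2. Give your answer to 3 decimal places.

At P = 2, Q_s = 212.
dQ_s/dP = 29.
ε_s = (dQ_s/dP)(P/Q_s) = (29)(2/212).

0.274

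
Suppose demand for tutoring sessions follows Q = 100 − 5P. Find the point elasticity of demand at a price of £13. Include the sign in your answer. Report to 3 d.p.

-1.857

At P = 13, Q = 35.
dQ/dP = −5.
ε = (dQ/dP)(P/Q) = (-5)(13/35).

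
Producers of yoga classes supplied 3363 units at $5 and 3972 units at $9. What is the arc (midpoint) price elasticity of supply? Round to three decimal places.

ΔQ = 3972 − 3363 = 609; ΔP = 9 − 5 = 4.
Midpoints: P̄ = 7.00, Q̄ = 3667.5.
ε_s = (ΔQ/ΔP)(P̄/Q̄) = (609/4)(7.00/3667.5).

0.291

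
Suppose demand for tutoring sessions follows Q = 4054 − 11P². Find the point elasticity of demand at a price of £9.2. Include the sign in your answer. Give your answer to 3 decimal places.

At P = 9.2, Q = 3122.960.
dQ/dP = −22P = -202.400.
ε = (dQ/dP)(P/Q) = (-202.400)(9.2/3122.960).

-0.596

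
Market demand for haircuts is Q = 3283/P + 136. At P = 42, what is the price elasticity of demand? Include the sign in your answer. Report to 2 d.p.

-0.36

At P = 42, Q = 214.167.
dQ/dP = −3283/P² = -1.861.
ε = (dQ/dP)(P/Q) = (-1.861)(42/214.167).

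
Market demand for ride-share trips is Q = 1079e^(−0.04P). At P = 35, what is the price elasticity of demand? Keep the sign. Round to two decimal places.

-1.40

At P = 35, Q = 266.078.
dQ/dP = −0.04·1079e^(−0.04P) = −0.04Q = -10.643.
ε = (dQ/dP)(P/Q) = (-10.643)(35/266.078).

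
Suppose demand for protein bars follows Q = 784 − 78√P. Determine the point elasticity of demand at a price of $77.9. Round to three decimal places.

-3.602

At P = 77.9, Q = 95.564.
dQ/dP = −78/(2√P) = -4.419.
ε = (dQ/dP)(P/Q) = (-4.419)(77.9/95.564).
|ε| > 1, so demand is elastic at this price.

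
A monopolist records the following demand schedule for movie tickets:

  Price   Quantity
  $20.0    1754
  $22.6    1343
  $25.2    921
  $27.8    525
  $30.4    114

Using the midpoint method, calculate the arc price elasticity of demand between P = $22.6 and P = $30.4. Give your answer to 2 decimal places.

-5.73

At P = 22.6, Q = 1343; at P = 30.4, Q = 114.
ΔQ = -1229, ΔP = 7.8. Midpoints: P̄ = 26.50, Q̄ = 728.5.
ε = (ΔQ/ΔP)(P̄/Q̄) = (-1229/7.8)(26.50/728.5).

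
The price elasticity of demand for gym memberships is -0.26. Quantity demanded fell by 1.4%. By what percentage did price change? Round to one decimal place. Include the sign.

%ΔP ≈ %ΔQ / ε = (-1.4%)/(-0.26) = 5.38%.

5.4%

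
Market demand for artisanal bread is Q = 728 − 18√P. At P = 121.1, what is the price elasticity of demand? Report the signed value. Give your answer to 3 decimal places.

At P = 121.1, Q = 529.918.
dQ/dP = −18/(2√P) = -0.818.
ε = (dQ/dP)(P/Q) = (-0.818)(121.1/529.918).
|ε| < 1, so demand is inelastic at this price.

-0.187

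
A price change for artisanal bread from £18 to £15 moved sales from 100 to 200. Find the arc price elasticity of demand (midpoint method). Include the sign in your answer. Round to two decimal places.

-3.67

ΔQ = 200 − 100 = 100; ΔP = 15 − 18 = -3.
Midpoints: P̄ = 16.50, Q̄ = 150.0.
ε = (ΔQ/ΔP)(P̄/Q̄) = (100/-3)(16.50/150.0).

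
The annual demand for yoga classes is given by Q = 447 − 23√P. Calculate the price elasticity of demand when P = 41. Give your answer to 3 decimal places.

At P = 41, Q = 299.728.
dQ/dP = −23/(2√P) = -1.796.
ε = (dQ/dP)(P/Q) = (-1.796)(41/299.728).

-0.246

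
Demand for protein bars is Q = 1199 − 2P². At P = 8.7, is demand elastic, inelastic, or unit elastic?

inelastic

Q = 1047.620, dQ/dP = -34.800.
ε = (dQ/dP)(P/Q) ≈ -0.289.
|ε| = 0.29 < 1.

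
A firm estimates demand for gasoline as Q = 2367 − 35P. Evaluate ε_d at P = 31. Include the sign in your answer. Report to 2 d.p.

At P = 31, Q = 1282.
dQ/dP = −35.
ε = (dQ/dP)(P/Q) = (-35)(31/1282).

-0.85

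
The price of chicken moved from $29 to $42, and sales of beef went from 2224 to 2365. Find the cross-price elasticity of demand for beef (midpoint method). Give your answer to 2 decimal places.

0.17

ΔQ_x = 2365 − 2224 = 141; ΔP_y = 42 − 29 = 13.
Midpoints: P̄_y = 35.50, Q̄_x = 2294.5.
ε_xy = (ΔQ_x/ΔP_y)(P̄_y/Q̄_x) = (141/13)(35.50/2294.5).
ε_xy > 0, so the goods are substitutes.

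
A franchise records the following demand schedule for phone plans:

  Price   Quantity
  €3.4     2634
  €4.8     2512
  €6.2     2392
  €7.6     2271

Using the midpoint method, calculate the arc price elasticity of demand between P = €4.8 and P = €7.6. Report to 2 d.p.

At P = 4.8, Q = 2512; at P = 7.6, Q = 2271.
ΔQ = -241, ΔP = 2.8. Midpoints: P̄ = 6.20, Q̄ = 2391.5.
ε = (ΔQ/ΔP)(P̄/Q̄) = (-241/2.8)(6.20/2391.5).

-0.22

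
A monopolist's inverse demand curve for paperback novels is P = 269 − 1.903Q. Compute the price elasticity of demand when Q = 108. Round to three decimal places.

At Q = 108, P = 269 − 1.903(108) = 63.48.
dP/dQ = −1.903, so dQ/dP = 1/(−1.903) = -0.525.
ε = (dQ/dP)(P/Q) = (-0.525)(63.48/108).

-0.309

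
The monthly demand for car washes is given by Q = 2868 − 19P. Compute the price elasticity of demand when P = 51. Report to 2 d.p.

-0.51

At P = 51, Q = 1899.
dQ/dP = −19.
ε = (dQ/dP)(P/Q) = (-19)(51/1899).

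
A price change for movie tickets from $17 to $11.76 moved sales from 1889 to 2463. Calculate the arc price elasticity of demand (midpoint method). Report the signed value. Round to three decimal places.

ΔQ = 2463 − 1889 = 574; ΔP = 11.76 − 17 = -5.24.
Midpoints: P̄ = 14.38, Q̄ = 2176.0.
ε = (ΔQ/ΔP)(P̄/Q̄) = (574/-5.24)(14.38/2176.0).

-0.724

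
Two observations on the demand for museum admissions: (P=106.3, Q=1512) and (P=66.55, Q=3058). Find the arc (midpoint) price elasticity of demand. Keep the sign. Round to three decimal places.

-1.471

ΔQ = 3058 − 1512 = 1546; ΔP = 66.55 − 106.3 = -39.75.
Midpoints: P̄ = 86.42, Q̄ = 2285.0.
ε = (ΔQ/ΔP)(P̄/Q̄) = (1546/-39.75)(86.42/2285.0).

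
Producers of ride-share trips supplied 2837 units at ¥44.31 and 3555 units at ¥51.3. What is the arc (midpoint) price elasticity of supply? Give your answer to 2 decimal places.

ΔQ = 3555 − 2837 = 718; ΔP = 51.3 − 44.31 = 6.99.
Midpoints: P̄ = 47.80, Q̄ = 3196.0.
ε_s = (ΔQ/ΔP)(P̄/Q̄) = (718/6.99)(47.80/3196.0).

1.54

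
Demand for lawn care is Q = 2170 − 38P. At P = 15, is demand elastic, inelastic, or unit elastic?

inelastic

Q = 1600, dQ/dP = -38.
ε = (dQ/dP)(P/Q) ≈ -0.356.
|ε| = 0.36 < 1.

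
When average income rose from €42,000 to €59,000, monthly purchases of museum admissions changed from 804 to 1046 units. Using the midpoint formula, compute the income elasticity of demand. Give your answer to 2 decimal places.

ΔQ = 242, ΔI = 17000. Midpoints: Ī = 50,500, Q̄ = 925.0.
ε_I = (ΔQ/ΔI)(Ī/Q̄) = (242/17000)(50500/925.0).
ε_I > 0, so the good is normal.

0.78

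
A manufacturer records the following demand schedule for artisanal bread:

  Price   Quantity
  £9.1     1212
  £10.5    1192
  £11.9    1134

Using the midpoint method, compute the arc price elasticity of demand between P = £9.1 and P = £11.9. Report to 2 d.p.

At P = 9.1, Q = 1212; at P = 11.9, Q = 1134.
ΔQ = -78, ΔP = 2.8. Midpoints: P̄ = 10.50, Q̄ = 1173.0.
ε = (ΔQ/ΔP)(P̄/Q̄) = (-78/2.8)(10.50/1173.0).

-0.25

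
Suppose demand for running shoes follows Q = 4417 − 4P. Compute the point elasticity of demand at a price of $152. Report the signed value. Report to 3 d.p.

-0.160

At P = 152, Q = 3809.
dQ/dP = −4.
ε = (dQ/dP)(P/Q) = (-4)(152/3809).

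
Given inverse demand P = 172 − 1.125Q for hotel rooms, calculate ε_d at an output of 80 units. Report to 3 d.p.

At Q = 80, P = 172 − 1.125(80) = 82.00.
dP/dQ = −1.125, so dQ/dP = 1/(−1.125) = -0.889.
ε = (dQ/dP)(P/Q) = (-0.889)(82.00/80).

-0.911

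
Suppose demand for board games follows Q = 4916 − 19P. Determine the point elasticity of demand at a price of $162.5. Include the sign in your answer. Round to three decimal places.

-1.689

At P = 162.5, Q = 1828.500.
dQ/dP = −19.
ε = (dQ/dP)(P/Q) = (-19)(162.5/1828.500).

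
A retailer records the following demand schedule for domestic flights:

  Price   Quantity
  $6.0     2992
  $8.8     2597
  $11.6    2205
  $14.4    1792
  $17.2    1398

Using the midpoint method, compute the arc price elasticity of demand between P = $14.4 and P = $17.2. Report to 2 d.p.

-1.39

At P = 14.4, Q = 1792; at P = 17.2, Q = 1398.
ΔQ = -394, ΔP = 2.8. Midpoints: P̄ = 15.80, Q̄ = 1595.0.
ε = (ΔQ/ΔP)(P̄/Q̄) = (-394/2.8)(15.80/1595.0).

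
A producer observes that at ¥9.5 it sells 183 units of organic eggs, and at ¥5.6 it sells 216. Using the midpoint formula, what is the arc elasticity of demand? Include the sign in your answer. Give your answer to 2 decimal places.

ΔQ = 216 − 183 = 33; ΔP = 5.6 − 9.5 = -3.9.
Midpoints: P̄ = 7.55, Q̄ = 199.5.
ε = (ΔQ/ΔP)(P̄/Q̄) = (33/-3.9)(7.55/199.5).

-0.32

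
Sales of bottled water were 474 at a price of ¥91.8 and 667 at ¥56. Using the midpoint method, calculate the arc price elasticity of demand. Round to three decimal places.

-0.698

ΔQ = 667 − 474 = 193; ΔP = 56 − 91.8 = -35.8.
Midpoints: P̄ = 73.90, Q̄ = 570.5.
ε = (ΔQ/ΔP)(P̄/Q̄) = (193/-35.8)(73.90/570.5).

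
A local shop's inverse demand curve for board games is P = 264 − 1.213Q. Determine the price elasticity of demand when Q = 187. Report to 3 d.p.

-0.164

At Q = 187, P = 264 − 1.213(187) = 37.17.
dP/dQ = −1.213, so dQ/dP = 1/(−1.213) = -0.824.
ε = (dQ/dP)(P/Q) = (-0.824)(37.17/187).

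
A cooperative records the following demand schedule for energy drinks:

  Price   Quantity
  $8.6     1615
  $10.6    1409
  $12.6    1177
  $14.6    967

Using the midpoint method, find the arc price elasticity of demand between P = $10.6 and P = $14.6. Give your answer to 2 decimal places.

-1.17

At P = 10.6, Q = 1409; at P = 14.6, Q = 967.
ΔQ = -442, ΔP = 4.0. Midpoints: P̄ = 12.60, Q̄ = 1188.0.
ε = (ΔQ/ΔP)(P̄/Q̄) = (-442/4.0)(12.60/1188.0).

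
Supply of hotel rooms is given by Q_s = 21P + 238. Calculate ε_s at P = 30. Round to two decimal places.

At P = 30, Q_s = 868.
dQ_s/dP = 21.
ε_s = (dQ_s/dP)(P/Q_s) = (21)(30/868).

0.73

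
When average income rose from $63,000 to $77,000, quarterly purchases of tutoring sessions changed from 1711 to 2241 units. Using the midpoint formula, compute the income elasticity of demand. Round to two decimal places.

1.34

ΔQ = 530, ΔI = 14000. Midpoints: Ī = 70,000, Q̄ = 1976.0.
ε_I = (ΔQ/ΔI)(Ī/Q̄) = (530/14000)(70000/1976.0).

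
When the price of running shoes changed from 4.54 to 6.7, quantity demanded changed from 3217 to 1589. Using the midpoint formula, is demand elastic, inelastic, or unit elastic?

Arc ε ≈ -1.763.
|ε| = 1.76 > 1.

elastic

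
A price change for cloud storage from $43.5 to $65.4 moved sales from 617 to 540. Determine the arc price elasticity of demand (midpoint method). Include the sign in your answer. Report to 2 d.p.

ΔQ = 540 − 617 = -77; ΔP = 65.4 − 43.5 = 21.9.
Midpoints: P̄ = 54.45, Q̄ = 578.5.
ε = (ΔQ/ΔP)(P̄/Q̄) = (-77/21.9)(54.45/578.5).

-0.33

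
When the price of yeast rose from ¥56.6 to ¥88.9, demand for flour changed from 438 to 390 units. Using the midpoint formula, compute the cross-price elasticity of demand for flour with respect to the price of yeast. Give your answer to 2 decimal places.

-0.26

ΔQ_x = 390 − 438 = -48; ΔP_y = 88.9 − 56.6 = 32.3.
Midpoints: P̄_y = 72.75, Q̄_x = 414.0.
ε_xy = (ΔQ_x/ΔP_y)(P̄_y/Q̄_x) = (-48/32.3)(72.75/414.0).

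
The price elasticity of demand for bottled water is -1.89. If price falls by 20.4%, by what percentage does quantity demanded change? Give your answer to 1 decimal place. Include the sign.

38.6%

%ΔQ ≈ ε × %ΔP = (-1.89)(-20.4%) = 38.56%.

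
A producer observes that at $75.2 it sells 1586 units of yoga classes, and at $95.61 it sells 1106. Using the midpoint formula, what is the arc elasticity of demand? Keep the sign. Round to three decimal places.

ΔQ = 1106 − 1586 = -480; ΔP = 95.61 − 75.2 = 20.41.
Midpoints: P̄ = 85.41, Q̄ = 1346.0.
ε = (ΔQ/ΔP)(P̄/Q̄) = (-480/20.41)(85.41/1346.0).

-1.492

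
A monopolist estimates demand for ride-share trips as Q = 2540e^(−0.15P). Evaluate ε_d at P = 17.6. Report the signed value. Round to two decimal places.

At P = 17.6, Q = 181.258.
dQ/dP = −0.15·2540e^(−0.15P) = −0.15Q = -27.189.
ε = (dQ/dP)(P/Q) = (-27.189)(17.6/181.258).

-2.64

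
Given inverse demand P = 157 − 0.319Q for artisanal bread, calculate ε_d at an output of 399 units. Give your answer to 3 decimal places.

At Q = 399, P = 157 − 0.319(399) = 29.72.
dP/dQ = −0.319, so dQ/dP = 1/(−0.319) = -3.135.
ε = (dQ/dP)(P/Q) = (-3.135)(29.72/399).

-0.233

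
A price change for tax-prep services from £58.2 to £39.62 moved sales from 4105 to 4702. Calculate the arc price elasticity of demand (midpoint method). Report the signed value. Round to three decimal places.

-0.357

ΔQ = 4702 − 4105 = 597; ΔP = 39.62 − 58.2 = -18.58.
Midpoints: P̄ = 48.91, Q̄ = 4403.5.
ε = (ΔQ/ΔP)(P̄/Q̄) = (597/-18.58)(48.91/4403.5).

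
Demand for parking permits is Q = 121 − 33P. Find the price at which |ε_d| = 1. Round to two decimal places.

For linear demand Q = a − bP, ε = −bP/(a − bP). |ε| = 1 when bP = a − bP, i.e. P = a/(2b).
P = 121/(2·33) = 121/66 = 1.8333.

1.83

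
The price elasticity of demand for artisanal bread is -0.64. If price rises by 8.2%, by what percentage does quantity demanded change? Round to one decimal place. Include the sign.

-5.2%

%ΔQ ≈ ε × %ΔP = (-0.64)(8.2%) = -5.25%.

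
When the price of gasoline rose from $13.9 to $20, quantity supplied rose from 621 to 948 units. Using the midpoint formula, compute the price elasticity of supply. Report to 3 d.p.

ΔQ = 948 − 621 = 327; ΔP = 20 − 13.9 = 6.1.
Midpoints: P̄ = 16.95, Q̄ = 784.5.
ε_s = (ΔQ/ΔP)(P̄/Q̄) = (327/6.1)(16.95/784.5).

1.158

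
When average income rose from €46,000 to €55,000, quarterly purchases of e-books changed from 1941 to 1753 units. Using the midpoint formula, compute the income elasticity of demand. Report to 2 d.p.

ΔQ = -188, ΔI = 9000. Midpoints: Ī = 50,500, Q̄ = 1847.0.
ε_I = (ΔQ/ΔI)(Ī/Q̄) = (-188/9000)(50500/1847.0).
ε_I < 0, so the good is inferior.

-0.57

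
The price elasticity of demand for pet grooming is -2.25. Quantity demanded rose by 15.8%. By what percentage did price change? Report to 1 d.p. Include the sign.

-7.0%

%ΔP ≈ %ΔQ / ε = (15.8%)/(-2.25) = -7.02%.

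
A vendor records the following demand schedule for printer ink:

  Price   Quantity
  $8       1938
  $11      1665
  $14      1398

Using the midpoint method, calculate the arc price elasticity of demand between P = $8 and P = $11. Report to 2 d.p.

At P = 8, Q = 1938; at P = 11, Q = 1665.
ΔQ = -273, ΔP = 3. Midpoints: P̄ = 9.50, Q̄ = 1801.5.
ε = (ΔQ/ΔP)(P̄/Q̄) = (-273/3)(9.50/1801.5).

-0.48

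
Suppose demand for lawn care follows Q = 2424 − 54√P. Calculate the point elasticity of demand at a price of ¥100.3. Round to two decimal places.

At P = 100.3, Q = 1883.191.
dQ/dP = −54/(2√P) = -2.696.
ε = (dQ/dP)(P/Q) = (-2.696)(100.3/1883.191).

-0.14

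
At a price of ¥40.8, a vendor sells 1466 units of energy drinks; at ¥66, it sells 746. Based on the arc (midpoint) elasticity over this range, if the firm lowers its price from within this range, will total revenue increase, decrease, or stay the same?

Arc ε = (-720/25.2)(53.40/1106.0) ≈ -1.379.
|ε| = 1.38 > 1, so demand is elastic. A price cut therefore raises total revenue.

increase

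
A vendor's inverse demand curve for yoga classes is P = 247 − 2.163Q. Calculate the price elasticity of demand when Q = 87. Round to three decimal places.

At Q = 87, P = 247 − 2.163(87) = 58.82.
dP/dQ = −2.163, so dQ/dP = 1/(−2.163) = -0.462.
ε = (dQ/dP)(P/Q) = (-0.462)(58.82/87).

-0.313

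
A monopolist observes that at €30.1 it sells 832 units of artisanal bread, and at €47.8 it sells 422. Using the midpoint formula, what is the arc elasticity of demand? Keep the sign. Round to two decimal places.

ΔQ = 422 − 832 = -410; ΔP = 47.8 − 30.1 = 17.7.
Midpoints: P̄ = 38.95, Q̄ = 627.0.
ε = (ΔQ/ΔP)(P̄/Q̄) = (-410/17.7)(38.95/627.0).

-1.44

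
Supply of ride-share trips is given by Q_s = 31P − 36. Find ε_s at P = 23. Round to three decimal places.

1.053

At P = 23, Q_s = 677.
dQ_s/dP = 31.
ε_s = (dQ_s/dP)(P/Q_s) = (31)(23/677).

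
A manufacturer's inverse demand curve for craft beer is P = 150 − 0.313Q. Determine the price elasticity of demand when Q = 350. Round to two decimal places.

At Q = 350, P = 150 − 0.313(350) = 40.45.
dP/dQ = −0.313, so dQ/dP = 1/(−0.313) = -3.195.
ε = (dQ/dP)(P/Q) = (-3.195)(40.45/350).

-0.37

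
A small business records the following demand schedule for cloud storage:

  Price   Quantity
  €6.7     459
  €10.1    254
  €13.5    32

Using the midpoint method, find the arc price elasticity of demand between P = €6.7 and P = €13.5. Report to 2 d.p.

At P = 6.7, Q = 459; at P = 13.5, Q = 32.
ΔQ = -427, ΔP = 6.8. Midpoints: P̄ = 10.10, Q̄ = 245.5.
ε = (ΔQ/ΔP)(P̄/Q̄) = (-427/6.8)(10.10/245.5).

-2.58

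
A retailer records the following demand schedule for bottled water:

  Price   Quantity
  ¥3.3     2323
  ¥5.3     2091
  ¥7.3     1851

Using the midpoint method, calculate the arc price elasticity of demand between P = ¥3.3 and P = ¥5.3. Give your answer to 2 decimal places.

At P = 3.3, Q = 2323; at P = 5.3, Q = 2091.
ΔQ = -232, ΔP = 2.0. Midpoints: P̄ = 4.30, Q̄ = 2207.0.
ε = (ΔQ/ΔP)(P̄/Q̄) = (-232/2.0)(4.30/2207.0).

-0.23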